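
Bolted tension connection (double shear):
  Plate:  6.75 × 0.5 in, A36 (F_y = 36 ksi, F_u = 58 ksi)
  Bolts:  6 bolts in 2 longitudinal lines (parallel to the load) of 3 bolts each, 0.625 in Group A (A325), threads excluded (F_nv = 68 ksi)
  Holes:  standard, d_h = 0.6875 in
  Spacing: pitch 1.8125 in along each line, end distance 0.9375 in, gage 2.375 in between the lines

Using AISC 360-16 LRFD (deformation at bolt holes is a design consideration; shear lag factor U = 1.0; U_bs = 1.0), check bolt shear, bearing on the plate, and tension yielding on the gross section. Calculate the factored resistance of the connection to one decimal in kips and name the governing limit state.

Bolt shear: A_b = π(0.625)²/4 = 0.3068 in². φR_n = 0.75 × 68 × 0.3068 × 6 × 2 = 187.8 kips.
Bearing (0.5 in plate, F_u = 58 ksi): end bolts L_c = 0.9375 − 0.6875/2 = 0.59375, R_n = min(1.2×0.59375×0.5×58, 2.4×0.625×0.5×58) = 20.663 kips/bolt; interior L_c = 1.8125 − 0.6875 = 1.125, R_n = 39.15 kips/bolt. φR_n = 0.75 × (2×20.663 + 4×39.15) = 148.4 kips.
Tension yield (gross): A_g = 6.75×0.5 = 3.375 in². φR_n = 0.90 × 36 × 3.375 = 109.4 kips.
Governing: min(187.8, 148.4, 109.4) = 109.4 kips → gross-section yield.

109.4 kips (gross-section yield governs)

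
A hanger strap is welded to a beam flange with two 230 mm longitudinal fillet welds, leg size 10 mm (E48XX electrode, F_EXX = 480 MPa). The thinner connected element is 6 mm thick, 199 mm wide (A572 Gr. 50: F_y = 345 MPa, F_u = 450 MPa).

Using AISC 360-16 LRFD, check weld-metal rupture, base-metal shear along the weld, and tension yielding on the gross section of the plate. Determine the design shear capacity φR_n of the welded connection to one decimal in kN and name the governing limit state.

Weld metal: throat = 0.707×10 = 7.07 mm, L = 2×230 = 460 mm. φR_n = 0.75 × 0.6 × 480 × 7.07 × 460 = 702.5 kN.
Base metal shear (6 mm plate): yield φR_n = 1.0×0.6×345×6×460 = 571.3 kN; rupture φR_n = 0.75×0.6×450×6×460 = 558.9 kN; take 558.9 kN (rupture).
Tension yield (gross): A_g = 199×6 = 1194 mm². φR_n = 0.90 × 345 × 1194 = 370.7 kN.
Governing: min(702.5, 558.9, 370.7) = 370.7 kN → gross-section yield.

370.7 kN (gross-section yield governs)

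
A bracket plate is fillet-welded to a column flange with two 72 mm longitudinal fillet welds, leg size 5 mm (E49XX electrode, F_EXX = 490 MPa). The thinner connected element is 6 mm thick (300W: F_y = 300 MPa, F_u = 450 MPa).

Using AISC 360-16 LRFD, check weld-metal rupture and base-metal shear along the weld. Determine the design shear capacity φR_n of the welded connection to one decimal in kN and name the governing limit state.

112.2 kN (weld metal governs)

Weld metal: throat = 0.707×5 = 3.535 mm, L = 2×72 = 144 mm. φR_n = 0.75 × 0.6 × 490 × 3.535 × 144 = 112.2 kN.
Base metal shear (6 mm plate): yield φR_n = 1.0×0.6×300×6×144 = 155.5 kN; rupture φR_n = 0.75×0.6×450×6×144 = 175.0 kN; take 155.5 kN (yield).
Governing: min(112.2, 155.5) = 112.2 kN → weld metal.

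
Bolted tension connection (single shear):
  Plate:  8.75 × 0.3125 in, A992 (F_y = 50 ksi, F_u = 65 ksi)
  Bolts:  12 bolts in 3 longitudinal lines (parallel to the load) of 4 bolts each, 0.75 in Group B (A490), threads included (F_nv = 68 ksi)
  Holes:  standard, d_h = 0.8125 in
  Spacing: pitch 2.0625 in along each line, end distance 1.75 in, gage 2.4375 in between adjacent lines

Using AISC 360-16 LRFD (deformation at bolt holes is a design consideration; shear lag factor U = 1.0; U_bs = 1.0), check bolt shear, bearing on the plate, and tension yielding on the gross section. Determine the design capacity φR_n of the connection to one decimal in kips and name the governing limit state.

Bolt shear: A_b = π(0.75)²/4 = 0.44179 in². φR_n = 0.75 × 68 × 0.44179 × 12 × 1 = 270.4 kips.
Bearing (0.3125 in plate, F_u = 65 ksi): end bolts L_c = 1.75 − 0.8125/2 = 1.34375, R_n = min(1.2×1.34375×0.3125×65, 2.4×0.75×0.3125×65) = 32.754 kips/bolt; interior L_c = 2.0625 − 0.8125 = 1.25, R_n = 30.469 kips/bolt. φR_n = 0.75 × (3×32.754 + 9×30.469) = 279.4 kips.
Tension yield (gross): A_g = 8.75×0.3125 = 2.7344 in². φR_n = 0.90 × 50 × 2.7344 = 123.0 kips.
Governing: min(270.4, 279.4, 123.0) = 123.0 kips → gross-section yield.

123.0 kips (gross-section yield governs)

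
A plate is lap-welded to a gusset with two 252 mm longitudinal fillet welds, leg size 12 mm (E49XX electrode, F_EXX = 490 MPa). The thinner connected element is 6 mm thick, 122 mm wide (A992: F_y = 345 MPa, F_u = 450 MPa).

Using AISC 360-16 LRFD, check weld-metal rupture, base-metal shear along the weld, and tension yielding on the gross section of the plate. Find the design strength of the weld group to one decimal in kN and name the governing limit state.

Weld metal: throat = 0.707×12 = 8.484 mm, L = 2×252 = 504 mm. φR_n = 0.75 × 0.6 × 490 × 8.484 × 504 = 942.8 kN.
Base metal shear (6 mm plate): yield φR_n = 1.0×0.6×345×6×504 = 626.0 kN; rupture φR_n = 0.75×0.6×450×6×504 = 612.4 kN; take 612.4 kN (rupture).
Tension yield (gross): A_g = 122×6 = 732 mm². φR_n = 0.90 × 345 × 732 = 227.3 kN.
Governing: min(942.8, 612.4, 227.3) = 227.3 kN → gross-section yield.

227.3 kN (gross-section yield governs)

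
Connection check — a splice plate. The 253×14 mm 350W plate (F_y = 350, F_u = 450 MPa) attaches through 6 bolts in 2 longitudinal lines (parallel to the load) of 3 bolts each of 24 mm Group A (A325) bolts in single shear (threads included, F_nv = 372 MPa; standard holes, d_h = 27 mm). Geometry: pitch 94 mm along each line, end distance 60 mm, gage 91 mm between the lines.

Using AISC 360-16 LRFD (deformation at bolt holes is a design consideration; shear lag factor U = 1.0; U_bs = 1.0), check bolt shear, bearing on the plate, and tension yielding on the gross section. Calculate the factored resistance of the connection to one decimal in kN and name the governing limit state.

757.3 kN (bolt shear governs)

Bolt shear: A_b = π(24)²/4 = 452.39 mm². φR_n = 0.75 × 372 × 452.39 × 6 × 1 = 757.3 kN.
Bearing (14 mm plate, F_u = 450 MPa): end bolts L_c = 60 − 27/2 = 46.5, R_n = min(1.2×46.5×14×450, 2.4×24×14×450) = 351.54 kN/bolt; interior L_c = 94 − 27 = 67, R_n = 362.88 kN/bolt. φR_n = 0.75 × (2×351.54 + 4×362.88) = 1616.0 kN.
Tension yield (gross): A_g = 253×14 = 3542 mm². φR_n = 0.90 × 350 × 3542 = 1115.7 kN.
Governing: min(757.3, 1616.0, 1115.7) = 757.3 kN → bolt shear.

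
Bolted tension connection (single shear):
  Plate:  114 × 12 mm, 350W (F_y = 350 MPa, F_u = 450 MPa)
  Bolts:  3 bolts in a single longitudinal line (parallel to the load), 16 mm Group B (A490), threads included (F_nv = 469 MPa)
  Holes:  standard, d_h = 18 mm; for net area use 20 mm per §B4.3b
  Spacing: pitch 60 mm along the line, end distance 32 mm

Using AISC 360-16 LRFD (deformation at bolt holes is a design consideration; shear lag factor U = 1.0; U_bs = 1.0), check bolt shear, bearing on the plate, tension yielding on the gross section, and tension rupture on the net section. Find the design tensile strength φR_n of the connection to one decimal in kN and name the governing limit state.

212.2 kN (bolt shear governs)

Bolt shear: A_b = π(16)²/4 = 201.06 mm². φR_n = 0.75 × 469 × 201.06 × 3 × 1 = 212.2 kN.
Bearing (12 mm plate, F_u = 450 MPa): end bolts L_c = 32 − 18/2 = 23, R_n = min(1.2×23×12×450, 2.4×16×12×450) = 149.04 kN/bolt; interior L_c = 60 − 18 = 42, R_n = 207.36 kN/bolt. φR_n = 0.75 × (1×149.04 + 2×207.36) = 422.8 kN.
Tension yield (gross): A_g = 114×12 = 1368 mm². φR_n = 0.90 × 350 × 1368 = 430.9 kN.
Tension rupture (net): A_n = (114 − 1×20)×12 = 1128 mm² (U = 1.0, A_e = A_n). φR_n = 0.75 × 450 × 1128 = 380.7 kN.
Governing: min(212.2, 422.8, 430.9, 380.7) = 212.2 kN → bolt shear.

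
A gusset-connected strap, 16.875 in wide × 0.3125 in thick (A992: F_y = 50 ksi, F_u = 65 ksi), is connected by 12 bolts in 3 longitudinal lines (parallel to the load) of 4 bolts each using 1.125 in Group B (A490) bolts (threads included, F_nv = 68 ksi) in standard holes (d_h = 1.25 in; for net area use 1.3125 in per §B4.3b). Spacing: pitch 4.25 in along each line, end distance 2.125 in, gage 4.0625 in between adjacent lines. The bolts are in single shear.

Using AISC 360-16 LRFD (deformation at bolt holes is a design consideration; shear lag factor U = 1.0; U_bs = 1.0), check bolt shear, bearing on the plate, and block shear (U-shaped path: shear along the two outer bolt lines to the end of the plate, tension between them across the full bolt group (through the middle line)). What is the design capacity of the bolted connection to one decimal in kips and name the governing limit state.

271.7 kips (block shear governs)

Bolt shear: A_b = π(1.125)²/4 = 0.99402 in². φR_n = 0.75 × 68 × 0.99402 × 12 × 1 = 608.3 kips.
Bearing (0.3125 in plate, F_u = 65 ksi): end bolts L_c = 2.125 − 1.25/2 = 1.5, R_n = min(1.2×1.5×0.3125×65, 2.4×1.125×0.3125×65) = 36.563 kips/bolt; interior L_c = 4.25 − 1.25 = 3, R_n = 54.844 kips/bolt. φR_n = 0.75 × (3×36.563 + 9×54.844) = 452.5 kips.
Block shear: shear path 2×[2.125+3×4.25] = 2×14.875 in, A_gv = 9.2969, A_nv = 2×(14.875 − 3.5×1.3125)×0.3125 = 6.4258 in²; tension across gage: (8.125 − 2×1.3125)×0.3125 = 1.7188 in². R_n = min(0.6×65×6.4258, 0.6×50×9.2969) + 1.0×65×1.7188 = min(250.61, 278.91) + 111.72 = 362.33 kips. φR_n = 0.75 × 362.33 = 271.7 kips.
Governing: min(608.3, 452.5, 271.7) = 271.7 kips → block shear.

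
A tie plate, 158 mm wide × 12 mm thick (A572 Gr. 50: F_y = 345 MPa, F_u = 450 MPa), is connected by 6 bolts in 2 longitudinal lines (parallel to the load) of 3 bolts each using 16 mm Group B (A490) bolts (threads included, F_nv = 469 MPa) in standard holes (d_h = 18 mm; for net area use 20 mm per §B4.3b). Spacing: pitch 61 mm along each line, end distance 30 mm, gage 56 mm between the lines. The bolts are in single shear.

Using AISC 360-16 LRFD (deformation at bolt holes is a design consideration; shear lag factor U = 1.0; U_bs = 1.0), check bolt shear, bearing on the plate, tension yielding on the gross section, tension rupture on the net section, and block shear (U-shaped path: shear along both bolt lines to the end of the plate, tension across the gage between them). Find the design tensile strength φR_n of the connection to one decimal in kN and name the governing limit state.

Bolt shear: A_b = π(16)²/4 = 201.06 mm². φR_n = 0.75 × 469 × 201.06 × 6 × 1 = 424.3 kN.
Bearing (12 mm plate, F_u = 450 MPa): end bolts L_c = 30 − 18/2 = 21, R_n = min(1.2×21×12×450, 2.4×16×12×450) = 136.08 kN/bolt; interior L_c = 61 − 18 = 43, R_n = 207.36 kN/bolt. φR_n = 0.75 × (2×136.08 + 4×207.36) = 826.2 kN.
Tension yield (gross): A_g = 158×12 = 1896 mm². φR_n = 0.90 × 345 × 1896 = 588.7 kN.
Tension rupture (net): A_n = (158 − 2×20)×12 = 1416 mm² (U = 1.0, A_e = A_n). φR_n = 0.75 × 450 × 1416 = 477.9 kN.
Block shear: shear path 2×[30+2×61] = 2×152 mm, A_gv = 3648, A_nv = 2×(152 − 2.5×20)×12 = 2448 mm²; tension across gage: (56 − 1×20)×12 = 432 mm². R_n = min(0.6×450×2448, 0.6×345×3648) + 1.0×450×432 = min(660.96, 755.14) + 194.4 = 855.36 kN. φR_n = 0.75 × 855.36 = 641.5 kN.
Governing: min(424.3, 826.2, 588.7, 477.9, 641.5) = 424.3 kN → bolt shear.

424.3 kN (bolt shear governs)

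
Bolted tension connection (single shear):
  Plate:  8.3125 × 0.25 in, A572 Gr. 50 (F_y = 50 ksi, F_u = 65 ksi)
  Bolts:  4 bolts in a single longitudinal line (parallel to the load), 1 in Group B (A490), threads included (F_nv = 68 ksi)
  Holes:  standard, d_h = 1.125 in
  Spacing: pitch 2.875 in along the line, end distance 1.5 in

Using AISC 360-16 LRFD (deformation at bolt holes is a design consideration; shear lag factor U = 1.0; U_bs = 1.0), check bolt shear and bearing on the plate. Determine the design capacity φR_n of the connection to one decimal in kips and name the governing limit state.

90.5 kips (bearing governs)

Bolt shear: A_b = π(1)²/4 = 0.7854 in². φR_n = 0.75 × 68 × 0.7854 × 4 × 1 = 160.2 kips.
Bearing (0.25 in plate, F_u = 65 ksi): end bolts L_c = 1.5 − 1.125/2 = 0.9375, R_n = min(1.2×0.9375×0.25×65, 2.4×1×0.25×65) = 18.281 kips/bolt; interior L_c = 2.875 − 1.125 = 1.75, R_n = 34.125 kips/bolt. φR_n = 0.75 × (1×18.281 + 3×34.125) = 90.5 kips.
Governing: min(160.2, 90.5) = 90.5 kips → bearing.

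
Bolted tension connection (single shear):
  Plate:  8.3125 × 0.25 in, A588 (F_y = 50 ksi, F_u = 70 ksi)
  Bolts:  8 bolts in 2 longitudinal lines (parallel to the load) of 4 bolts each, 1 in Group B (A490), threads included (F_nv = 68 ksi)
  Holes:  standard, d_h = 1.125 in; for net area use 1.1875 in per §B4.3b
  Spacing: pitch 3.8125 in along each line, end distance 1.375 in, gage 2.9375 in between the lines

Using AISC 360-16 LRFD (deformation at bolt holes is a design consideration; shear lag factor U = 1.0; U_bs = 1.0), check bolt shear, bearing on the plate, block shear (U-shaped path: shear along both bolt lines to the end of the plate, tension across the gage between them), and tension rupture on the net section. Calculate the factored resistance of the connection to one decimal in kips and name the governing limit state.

Bolt shear: A_b = π(1)²/4 = 0.7854 in². φR_n = 0.75 × 68 × 0.7854 × 8 × 1 = 320.4 kips.
Bearing (0.25 in plate, F_u = 70 ksi): end bolts L_c = 1.375 − 1.125/2 = 0.8125, R_n = min(1.2×0.8125×0.25×70, 2.4×1×0.25×70) = 17.063 kips/bolt; interior L_c = 3.8125 − 1.125 = 2.6875, R_n = 42 kips/bolt. φR_n = 0.75 × (2×17.063 + 6×42) = 214.6 kips.
Block shear: shear path 2×[1.375+3×3.8125] = 2×12.8125 in, A_gv = 6.4063, A_nv = 2×(12.8125 − 3.5×1.1875)×0.25 = 4.3281 in²; tension across gage: (2.9375 − 1×1.1875)×0.25 = 0.4375 in². R_n = min(0.6×70×4.3281, 0.6×50×6.4063) + 1.0×70×0.4375 = min(181.78, 192.19) + 30.625 = 212.41 kips. φR_n = 0.75 × 212.41 = 159.3 kips.
Tension rupture (net): A_n = (8.3125 − 2×1.1875)×0.25 = 1.4844 in² (U = 1.0, A_e = A_n). φR_n = 0.75 × 70 × 1.4844 = 77.9 kips.
Governing: min(320.4, 214.6, 159.3, 77.9) = 77.9 kips → net-section rupture.

77.9 kips (net-section rupture governs)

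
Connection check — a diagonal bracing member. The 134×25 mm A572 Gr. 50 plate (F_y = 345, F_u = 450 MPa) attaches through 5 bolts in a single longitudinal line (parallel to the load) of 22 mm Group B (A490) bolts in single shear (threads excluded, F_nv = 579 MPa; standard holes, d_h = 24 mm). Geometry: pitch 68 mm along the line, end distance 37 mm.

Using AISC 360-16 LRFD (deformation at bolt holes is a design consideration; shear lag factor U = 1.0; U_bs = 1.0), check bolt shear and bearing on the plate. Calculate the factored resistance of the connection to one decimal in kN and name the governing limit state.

825.4 kN (bolt shear governs)

Bolt shear: A_b = π(22)²/4 = 380.13 mm². φR_n = 0.75 × 579 × 380.13 × 5 × 1 = 825.4 kN.
Bearing (25 mm plate, F_u = 450 MPa): end bolts L_c = 37 − 24/2 = 25, R_n = min(1.2×25×25×450, 2.4×22×25×450) = 337.5 kN/bolt; interior L_c = 68 − 24 = 44, R_n = 594 kN/bolt. φR_n = 0.75 × (1×337.5 + 4×594) = 2035.1 kN.
Governing: min(825.4, 2035.1) = 825.4 kN → bolt shear.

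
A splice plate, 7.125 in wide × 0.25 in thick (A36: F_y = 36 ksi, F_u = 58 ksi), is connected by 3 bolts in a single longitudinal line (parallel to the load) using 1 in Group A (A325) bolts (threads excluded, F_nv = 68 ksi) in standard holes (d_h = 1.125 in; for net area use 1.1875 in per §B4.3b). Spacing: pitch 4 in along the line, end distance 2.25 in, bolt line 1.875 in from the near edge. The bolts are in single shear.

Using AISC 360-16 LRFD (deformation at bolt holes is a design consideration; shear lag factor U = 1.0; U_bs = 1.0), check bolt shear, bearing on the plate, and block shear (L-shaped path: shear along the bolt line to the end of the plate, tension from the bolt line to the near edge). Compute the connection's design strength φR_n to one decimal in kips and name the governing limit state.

Bolt shear: A_b = π(1)²/4 = 0.7854 in². φR_n = 0.75 × 68 × 0.7854 × 3 × 1 = 120.2 kips.
Bearing (0.25 in plate, F_u = 58 ksi): end bolts L_c = 2.25 − 1.125/2 = 1.6875, R_n = min(1.2×1.6875×0.25×58, 2.4×1×0.25×58) = 29.363 kips/bolt; interior L_c = 4 − 1.125 = 2.875, R_n = 34.8 kips/bolt. φR_n = 0.75 × (1×29.363 + 2×34.8) = 74.2 kips.
Block shear: shear path 1×[2.25+2×4] = 1×10.25 in, A_gv = 2.5625, A_nv = 1×(10.25 − 2.5×1.1875)×0.25 = 1.8203 in²; tension to near edge: (1.875 − 0.5×1.1875)×0.25 = 0.32031 in². R_n = min(0.6×58×1.8203, 0.6×36×2.5625) + 1.0×58×0.32031 = min(63.346, 55.35) + 18.578 = 73.928 kips. φR_n = 0.75 × 73.928 = 55.4 kips.
Governing: min(120.2, 74.2, 55.4) = 55.4 kips → block shear.

55.4 kips (block shear governs)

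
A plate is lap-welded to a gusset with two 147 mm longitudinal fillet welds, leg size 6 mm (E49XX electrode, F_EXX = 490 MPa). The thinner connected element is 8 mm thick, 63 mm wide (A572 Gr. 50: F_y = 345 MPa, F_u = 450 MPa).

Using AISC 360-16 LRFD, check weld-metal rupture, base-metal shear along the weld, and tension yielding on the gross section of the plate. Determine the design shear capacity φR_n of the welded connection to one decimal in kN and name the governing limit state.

156.5 kN (gross-section yield governs)

Weld metal: throat = 0.707×6 = 4.242 mm, L = 2×147 = 294 mm. φR_n = 0.75 × 0.6 × 490 × 4.242 × 294 = 275.0 kN.
Base metal shear (8 mm plate): yield φR_n = 1.0×0.6×345×8×294 = 486.9 kN; rupture φR_n = 0.75×0.6×450×8×294 = 476.3 kN; take 476.3 kN (rupture).
Tension yield (gross): A_g = 63×8 = 504 mm². φR_n = 0.90 × 345 × 504 = 156.5 kN.
Governing: min(275.0, 476.3, 156.5) = 156.5 kN → gross-section yield.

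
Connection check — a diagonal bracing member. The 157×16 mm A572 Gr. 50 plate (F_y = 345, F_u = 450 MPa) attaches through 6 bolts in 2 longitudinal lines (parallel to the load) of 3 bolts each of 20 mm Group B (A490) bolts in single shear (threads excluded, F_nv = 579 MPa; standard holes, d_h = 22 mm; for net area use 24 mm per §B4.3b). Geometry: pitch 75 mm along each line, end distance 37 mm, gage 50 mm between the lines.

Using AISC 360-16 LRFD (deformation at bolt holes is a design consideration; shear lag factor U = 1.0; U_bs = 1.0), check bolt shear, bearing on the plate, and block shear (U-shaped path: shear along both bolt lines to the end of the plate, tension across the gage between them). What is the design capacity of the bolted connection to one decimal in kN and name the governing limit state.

Bolt shear: A_b = π(20)²/4 = 314.16 mm². φR_n = 0.75 × 579 × 314.16 × 6 × 1 = 818.5 kN.
Bearing (16 mm plate, F_u = 450 MPa): end bolts L_c = 37 − 22/2 = 26, R_n = min(1.2×26×16×450, 2.4×20×16×450) = 224.64 kN/bolt; interior L_c = 75 − 22 = 53, R_n = 345.6 kN/bolt. φR_n = 0.75 × (2×224.64 + 4×345.6) = 1373.8 kN.
Block shear: shear path 2×[37+2×75] = 2×187 mm, A_gv = 5984, A_nv = 2×(187 − 2.5×24)×16 = 4064 mm²; tension across gage: (50 − 1×24)×16 = 416 mm². R_n = min(0.6×450×4064, 0.6×345×5984) + 1.0×450×416 = min(1097.3, 1238.7) + 187.2 = 1284.5 kN. φR_n = 0.75 × 1284.5 = 963.4 kN.
Governing: min(818.5, 1373.8, 963.4) = 818.5 kN → bolt shear.

818.5 kN (bolt shear governs)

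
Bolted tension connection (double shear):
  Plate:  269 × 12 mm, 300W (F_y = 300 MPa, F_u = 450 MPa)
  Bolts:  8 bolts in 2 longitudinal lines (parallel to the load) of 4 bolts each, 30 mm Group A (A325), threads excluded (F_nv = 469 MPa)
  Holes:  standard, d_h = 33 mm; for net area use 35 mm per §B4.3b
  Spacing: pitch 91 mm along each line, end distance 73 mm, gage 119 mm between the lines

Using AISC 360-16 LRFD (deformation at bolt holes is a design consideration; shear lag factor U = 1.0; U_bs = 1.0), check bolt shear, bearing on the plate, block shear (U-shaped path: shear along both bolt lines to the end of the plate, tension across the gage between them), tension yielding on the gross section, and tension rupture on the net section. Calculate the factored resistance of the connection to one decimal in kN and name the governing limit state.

Bolt shear: A_b = π(30)²/4 = 706.86 mm². φR_n = 0.75 × 469 × 706.86 × 8 × 2 = 3978.2 kN.
Bearing (12 mm plate, F_u = 450 MPa): end bolts L_c = 73 − 33/2 = 56.5, R_n = min(1.2×56.5×12×450, 2.4×30×12×450) = 366.12 kN/bolt; interior L_c = 91 − 33 = 58, R_n = 375.84 kN/bolt. φR_n = 0.75 × (2×366.12 + 6×375.84) = 2240.5 kN.
Block shear: shear path 2×[73+3×91] = 2×346 mm, A_gv = 8304, A_nv = 2×(346 − 3.5×35)×12 = 5364 mm²; tension across gage: (119 − 1×35)×12 = 1008 mm². R_n = min(0.6×450×5364, 0.6×300×8304) + 1.0×450×1008 = min(1448.3, 1494.7) + 453.6 = 1901.9 kN. φR_n = 0.75 × 1901.9 = 1426.4 kN.
Tension yield (gross): A_g = 269×12 = 3228 mm². φR_n = 0.90 × 300 × 3228 = 871.6 kN.
Tension rupture (net): A_n = (269 − 2×35)×12 = 2388 mm² (U = 1.0, A_e = A_n). φR_n = 0.75 × 450 × 2388 = 806.0 kN.
Governing: min(3978.2, 2240.5, 1426.4, 871.6, 806.0) = 806.0 kN → net-section rupture.

806.0 kN (net-section rupture governs)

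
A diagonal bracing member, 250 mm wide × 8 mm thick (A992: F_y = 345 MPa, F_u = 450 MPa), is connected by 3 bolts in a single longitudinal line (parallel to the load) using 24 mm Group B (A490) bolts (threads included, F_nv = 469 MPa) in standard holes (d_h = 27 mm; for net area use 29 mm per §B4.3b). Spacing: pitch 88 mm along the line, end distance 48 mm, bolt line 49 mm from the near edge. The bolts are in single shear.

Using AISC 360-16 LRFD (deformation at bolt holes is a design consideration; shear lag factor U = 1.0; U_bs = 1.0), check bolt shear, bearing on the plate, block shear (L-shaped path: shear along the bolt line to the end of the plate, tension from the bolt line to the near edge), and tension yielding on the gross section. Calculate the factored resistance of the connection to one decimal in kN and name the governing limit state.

338.6 kN (block shear governs)

Bolt shear: A_b = π(24)²/4 = 452.39 mm². φR_n = 0.75 × 469 × 452.39 × 3 × 1 = 477.4 kN.
Bearing (8 mm plate, F_u = 450 MPa): end bolts L_c = 48 − 27/2 = 34.5, R_n = min(1.2×34.5×8×450, 2.4×24×8×450) = 149.04 kN/bolt; interior L_c = 88 − 27 = 61, R_n = 207.36 kN/bolt. φR_n = 0.75 × (1×149.04 + 2×207.36) = 422.8 kN.
Block shear: shear path 1×[48+2×88] = 1×224 mm, A_gv = 1792, A_nv = 1×(224 − 2.5×29)×8 = 1212 mm²; tension to near edge: (49 − 0.5×29)×8 = 276 mm². R_n = min(0.6×450×1212, 0.6×345×1792) + 1.0×450×276 = min(327.24, 370.94) + 124.2 = 451.44 kN. φR_n = 0.75 × 451.44 = 338.6 kN.
Tension yield (gross): A_g = 250×8 = 2000 mm². φR_n = 0.90 × 345 × 2000 = 621.0 kN.
Governing: min(477.4, 422.8, 338.6, 621.0) = 338.6 kN → block shear.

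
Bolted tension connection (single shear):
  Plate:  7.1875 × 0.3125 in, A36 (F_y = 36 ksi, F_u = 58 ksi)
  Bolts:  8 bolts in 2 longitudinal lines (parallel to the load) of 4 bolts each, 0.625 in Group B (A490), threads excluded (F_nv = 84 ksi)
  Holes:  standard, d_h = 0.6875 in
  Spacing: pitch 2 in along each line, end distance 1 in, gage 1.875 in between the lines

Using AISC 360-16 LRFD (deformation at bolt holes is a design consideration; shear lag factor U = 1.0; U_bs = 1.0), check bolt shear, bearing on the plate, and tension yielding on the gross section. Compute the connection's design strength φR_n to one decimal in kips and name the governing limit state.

Bolt shear: A_b = π(0.625)²/4 = 0.3068 in². φR_n = 0.75 × 84 × 0.3068 × 8 × 1 = 154.6 kips.
Bearing (0.3125 in plate, F_u = 58 ksi): end bolts L_c = 1 − 0.6875/2 = 0.65625, R_n = min(1.2×0.65625×0.3125×58, 2.4×0.625×0.3125×58) = 14.273 kips/bolt; interior L_c = 2 − 0.6875 = 1.3125, R_n = 27.188 kips/bolt. φR_n = 0.75 × (2×14.273 + 6×27.188) = 143.8 kips.
Tension yield (gross): A_g = 7.1875×0.3125 = 2.2461 in². φR_n = 0.90 × 36 × 2.2461 = 72.8 kips.
Governing: min(154.6, 143.8, 72.8) = 72.8 kips → gross-section yield.

72.8 kips (gross-section yield governs)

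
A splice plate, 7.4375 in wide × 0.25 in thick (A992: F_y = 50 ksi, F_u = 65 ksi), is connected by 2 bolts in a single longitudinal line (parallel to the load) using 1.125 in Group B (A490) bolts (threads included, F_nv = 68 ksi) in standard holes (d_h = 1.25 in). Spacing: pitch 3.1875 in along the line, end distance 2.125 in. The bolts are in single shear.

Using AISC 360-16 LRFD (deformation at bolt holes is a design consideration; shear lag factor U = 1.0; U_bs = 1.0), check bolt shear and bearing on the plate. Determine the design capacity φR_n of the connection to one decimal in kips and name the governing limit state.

Bolt shear: A_b = π(1.125)²/4 = 0.99402 in². φR_n = 0.75 × 68 × 0.99402 × 2 × 1 = 101.4 kips.
Bearing (0.25 in plate, F_u = 65 ksi): end bolts L_c = 2.125 − 1.25/2 = 1.5, R_n = min(1.2×1.5×0.25×65, 2.4×1.125×0.25×65) = 29.25 kips/bolt; interior L_c = 3.1875 − 1.25 = 1.9375, R_n = 37.781 kips/bolt. φR_n = 0.75 × (1×29.25 + 1×37.781) = 50.3 kips.
Governing: min(101.4, 50.3) = 50.3 kips → bearing.

50.3 kips (bearing governs)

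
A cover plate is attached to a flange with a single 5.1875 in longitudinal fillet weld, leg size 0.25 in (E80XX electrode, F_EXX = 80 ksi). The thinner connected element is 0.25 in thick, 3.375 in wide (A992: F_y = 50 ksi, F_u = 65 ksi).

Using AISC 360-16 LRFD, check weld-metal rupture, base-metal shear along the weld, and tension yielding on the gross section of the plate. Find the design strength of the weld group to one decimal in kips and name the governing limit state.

33.0 kips (weld metal governs)

Weld metal: throat = 0.707×0.25 = 0.17675 in, L = 5.1875 in. φR_n = 0.75 × 0.6 × 80 × 0.17675 × 5.1875 = 33.0 kips.
Base metal shear (0.25 in plate): yield φR_n = 1.0×0.6×50×0.25×5.1875 = 38.9 kips; rupture φR_n = 0.75×0.6×65×0.25×5.1875 = 37.9 kips; take 37.9 kips (rupture).
Tension yield (gross): A_g = 3.375×0.25 = 0.84375 in². φR_n = 0.90 × 50 × 0.84375 = 38.0 kips.
Governing: min(33.0, 37.9, 38.0) = 33.0 kips → weld metal.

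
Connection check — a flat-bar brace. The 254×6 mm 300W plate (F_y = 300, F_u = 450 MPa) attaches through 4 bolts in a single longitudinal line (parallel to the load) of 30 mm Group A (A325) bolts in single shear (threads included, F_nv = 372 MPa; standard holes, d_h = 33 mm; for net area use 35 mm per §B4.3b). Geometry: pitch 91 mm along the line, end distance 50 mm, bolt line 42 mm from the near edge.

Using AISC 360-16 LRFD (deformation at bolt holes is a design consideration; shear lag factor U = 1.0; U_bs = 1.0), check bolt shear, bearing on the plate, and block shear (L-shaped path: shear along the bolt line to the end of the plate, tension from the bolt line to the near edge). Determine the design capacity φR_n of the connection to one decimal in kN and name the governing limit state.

293.2 kN (block shear governs)

Bolt shear: A_b = π(30)²/4 = 706.86 mm². φR_n = 0.75 × 372 × 706.86 × 4 × 1 = 788.9 kN.
Bearing (6 mm plate, F_u = 450 MPa): end bolts L_c = 50 − 33/2 = 33.5, R_n = min(1.2×33.5×6×450, 2.4×30×6×450) = 108.54 kN/bolt; interior L_c = 91 − 33 = 58, R_n = 187.92 kN/bolt. φR_n = 0.75 × (1×108.54 + 3×187.92) = 504.2 kN.
Block shear: shear path 1×[50+3×91] = 1×323 mm, A_gv = 1938, A_nv = 1×(323 − 3.5×35)×6 = 1203 mm²; tension to near edge: (42 − 0.5×35)×6 = 147 mm². R_n = min(0.6×450×1203, 0.6×300×1938) + 1.0×450×147 = min(324.81, 348.84) + 66.15 = 390.96 kN. φR_n = 0.75 × 390.96 = 293.2 kN.
Governing: min(788.9, 504.2, 293.2) = 293.2 kN → block shear.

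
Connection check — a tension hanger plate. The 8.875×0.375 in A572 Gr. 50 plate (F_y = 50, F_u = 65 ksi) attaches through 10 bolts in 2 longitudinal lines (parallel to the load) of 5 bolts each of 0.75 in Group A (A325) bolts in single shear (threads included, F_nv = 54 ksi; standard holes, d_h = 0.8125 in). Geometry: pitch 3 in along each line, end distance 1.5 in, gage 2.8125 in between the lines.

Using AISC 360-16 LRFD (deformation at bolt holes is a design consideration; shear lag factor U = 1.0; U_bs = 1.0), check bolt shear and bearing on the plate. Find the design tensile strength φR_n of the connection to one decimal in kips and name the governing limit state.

Bolt shear: A_b = π(0.75)²/4 = 0.44179 in². φR_n = 0.75 × 54 × 0.44179 × 10 × 1 = 178.9 kips.
Bearing (0.375 in plate, F_u = 65 ksi): end bolts L_c = 1.5 − 0.8125/2 = 1.09375, R_n = min(1.2×1.09375×0.375×65, 2.4×0.75×0.375×65) = 31.992 kips/bolt; interior L_c = 3 − 0.8125 = 2.1875, R_n = 43.875 kips/bolt. φR_n = 0.75 × (2×31.992 + 8×43.875) = 311.2 kips.
Governing: min(178.9, 311.2) = 178.9 kips → bolt shear.

178.9 kips (bolt shear governs)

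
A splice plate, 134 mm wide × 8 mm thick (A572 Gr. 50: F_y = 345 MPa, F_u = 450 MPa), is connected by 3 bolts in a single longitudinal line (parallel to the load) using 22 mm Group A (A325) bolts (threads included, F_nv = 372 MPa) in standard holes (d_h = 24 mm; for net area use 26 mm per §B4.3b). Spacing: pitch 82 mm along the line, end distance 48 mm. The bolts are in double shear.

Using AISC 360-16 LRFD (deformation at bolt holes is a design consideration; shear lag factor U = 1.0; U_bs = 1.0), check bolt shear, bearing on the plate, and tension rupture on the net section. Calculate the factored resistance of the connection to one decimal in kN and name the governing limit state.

Bolt shear: A_b = π(22)²/4 = 380.13 mm². φR_n = 0.75 × 372 × 380.13 × 3 × 2 = 636.3 kN.
Bearing (8 mm plate, F_u = 450 MPa): end bolts L_c = 48 − 24/2 = 36, R_n = min(1.2×36×8×450, 2.4×22×8×450) = 155.52 kN/bolt; interior L_c = 82 − 24 = 58, R_n = 190.08 kN/bolt. φR_n = 0.75 × (1×155.52 + 2×190.08) = 401.8 kN.
Tension rupture (net): A_n = (134 − 1×26)×8 = 864 mm² (U = 1.0, A_e = A_n). φR_n = 0.75 × 450 × 864 = 291.6 kN.
Governing: min(636.3, 401.8, 291.6) = 291.6 kN → net-section rupture.

291.6 kN (net-section rupture governs)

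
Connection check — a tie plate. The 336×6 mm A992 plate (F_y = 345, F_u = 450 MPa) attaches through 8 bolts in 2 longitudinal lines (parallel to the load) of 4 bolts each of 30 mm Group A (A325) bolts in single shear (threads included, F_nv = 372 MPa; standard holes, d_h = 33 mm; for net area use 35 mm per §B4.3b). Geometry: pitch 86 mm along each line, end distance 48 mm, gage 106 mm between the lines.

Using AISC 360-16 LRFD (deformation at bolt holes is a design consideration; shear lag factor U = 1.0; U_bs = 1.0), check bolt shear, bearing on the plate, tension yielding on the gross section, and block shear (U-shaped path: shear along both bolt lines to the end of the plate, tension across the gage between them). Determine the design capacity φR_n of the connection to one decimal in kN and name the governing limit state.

Bolt shear: A_b = π(30)²/4 = 706.86 mm². φR_n = 0.75 × 372 × 706.86 × 8 × 1 = 1577.7 kN.
Bearing (6 mm plate, F_u = 450 MPa): end bolts L_c = 48 − 33/2 = 31.5, R_n = min(1.2×31.5×6×450, 2.4×30×6×450) = 102.06 kN/bolt; interior L_c = 86 − 33 = 53, R_n = 171.72 kN/bolt. φR_n = 0.75 × (2×102.06 + 6×171.72) = 925.8 kN.
Tension yield (gross): A_g = 336×6 = 2016 mm². φR_n = 0.90 × 345 × 2016 = 626.0 kN.
Block shear: shear path 2×[48+3×86] = 2×306 mm, A_gv = 3672, A_nv = 2×(306 − 3.5×35)×6 = 2202 mm²; tension across gage: (106 − 1×35)×6 = 426 mm². R_n = min(0.6×450×2202, 0.6×345×3672) + 1.0×450×426 = min(594.54, 760.1) + 191.7 = 786.24 kN. φR_n = 0.75 × 786.24 = 589.7 kN.
Governing: min(1577.7, 925.8, 626.0, 589.7) = 589.7 kN → block shear.

589.7 kN (block shear governs)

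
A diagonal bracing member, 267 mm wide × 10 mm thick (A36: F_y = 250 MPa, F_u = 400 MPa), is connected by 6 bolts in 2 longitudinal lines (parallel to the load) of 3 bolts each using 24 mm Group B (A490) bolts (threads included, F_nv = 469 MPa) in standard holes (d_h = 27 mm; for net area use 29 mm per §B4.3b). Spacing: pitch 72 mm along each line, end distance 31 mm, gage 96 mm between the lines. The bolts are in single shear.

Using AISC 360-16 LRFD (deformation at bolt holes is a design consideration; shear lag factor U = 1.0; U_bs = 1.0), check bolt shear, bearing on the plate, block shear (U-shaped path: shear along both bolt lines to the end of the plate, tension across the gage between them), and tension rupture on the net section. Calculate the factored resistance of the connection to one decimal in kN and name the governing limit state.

Bolt shear: A_b = π(24)²/4 = 452.39 mm². φR_n = 0.75 × 469 × 452.39 × 6 × 1 = 954.8 kN.
Bearing (10 mm plate, F_u = 400 MPa): end bolts L_c = 31 − 27/2 = 17.5, R_n = min(1.2×17.5×10×400, 2.4×24×10×400) = 84 kN/bolt; interior L_c = 72 − 27 = 45, R_n = 216 kN/bolt. φR_n = 0.75 × (2×84 + 4×216) = 774.0 kN.
Block shear: shear path 2×[31+2×72] = 2×175 mm, A_gv = 3500, A_nv = 2×(175 − 2.5×29)×10 = 2050 mm²; tension across gage: (96 − 1×29)×10 = 670 mm². R_n = min(0.6×400×2050, 0.6×250×3500) + 1.0×400×670 = min(492, 525) + 268 = 760 kN. φR_n = 0.75 × 760 = 570.0 kN.
Tension rupture (net): A_n = (267 − 2×29)×10 = 2090 mm² (U = 1.0, A_e = A_n). φR_n = 0.75 × 400 × 2090 = 627.0 kN.
Governing: min(954.8, 774.0, 570.0, 627.0) = 570.0 kN → block shear.

570.0 kN (block shear governs)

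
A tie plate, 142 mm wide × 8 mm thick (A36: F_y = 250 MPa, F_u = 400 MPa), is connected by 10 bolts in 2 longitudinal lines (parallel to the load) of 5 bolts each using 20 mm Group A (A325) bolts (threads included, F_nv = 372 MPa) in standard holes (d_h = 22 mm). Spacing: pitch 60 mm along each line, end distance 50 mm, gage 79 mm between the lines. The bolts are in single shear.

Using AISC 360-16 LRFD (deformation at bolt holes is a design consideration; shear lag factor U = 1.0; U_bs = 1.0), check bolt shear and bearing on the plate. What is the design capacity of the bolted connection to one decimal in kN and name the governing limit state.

Bolt shear: A_b = π(20)²/4 = 314.16 mm². φR_n = 0.75 × 372 × 314.16 × 10 × 1 = 876.5 kN.
Bearing (8 mm plate, F_u = 400 MPa): end bolts L_c = 50 − 22/2 = 39, R_n = min(1.2×39×8×400, 2.4×20×8×400) = 149.76 kN/bolt; interior L_c = 60 − 22 = 38, R_n = 145.92 kN/bolt. φR_n = 0.75 × (2×149.76 + 8×145.92) = 1100.2 kN.
Governing: min(876.5, 1100.2) = 876.5 kN → bolt shear.

876.5 kN (bolt shear governs)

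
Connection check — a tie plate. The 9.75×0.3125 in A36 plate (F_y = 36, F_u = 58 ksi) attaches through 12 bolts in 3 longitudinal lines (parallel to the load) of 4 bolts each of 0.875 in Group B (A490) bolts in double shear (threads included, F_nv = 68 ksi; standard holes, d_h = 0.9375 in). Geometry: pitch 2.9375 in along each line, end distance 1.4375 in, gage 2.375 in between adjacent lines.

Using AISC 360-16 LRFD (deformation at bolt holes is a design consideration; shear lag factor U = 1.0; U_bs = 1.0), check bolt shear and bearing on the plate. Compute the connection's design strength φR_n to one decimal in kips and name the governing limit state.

304.3 kips (bearing governs)

Bolt shear: A_b = π(0.875)²/4 = 0.60132 in². φR_n = 0.75 × 68 × 0.60132 × 12 × 2 = 736.0 kips.
Bearing (0.3125 in plate, F_u = 58 ksi): end bolts L_c = 1.4375 − 0.9375/2 = 0.96875, R_n = min(1.2×0.96875×0.3125×58, 2.4×0.875×0.3125×58) = 21.07 kips/bolt; interior L_c = 2.9375 − 0.9375 = 2, R_n = 38.063 kips/bolt. φR_n = 0.75 × (3×21.07 + 9×38.063) = 304.3 kips.
Governing: min(736.0, 304.3) = 304.3 kips → bearing.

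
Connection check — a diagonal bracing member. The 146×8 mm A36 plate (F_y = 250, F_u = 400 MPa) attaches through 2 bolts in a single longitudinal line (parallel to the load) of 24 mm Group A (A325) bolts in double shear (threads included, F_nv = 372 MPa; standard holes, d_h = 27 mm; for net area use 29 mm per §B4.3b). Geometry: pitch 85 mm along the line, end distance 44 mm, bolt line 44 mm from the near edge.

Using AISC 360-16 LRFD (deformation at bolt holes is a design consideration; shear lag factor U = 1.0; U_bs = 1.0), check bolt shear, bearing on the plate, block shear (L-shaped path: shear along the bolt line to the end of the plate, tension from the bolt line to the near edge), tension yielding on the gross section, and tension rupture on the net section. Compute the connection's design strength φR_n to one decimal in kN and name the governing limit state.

186.9 kN (block shear governs)

Bolt shear: A_b = π(24)²/4 = 452.39 mm². φR_n = 0.75 × 372 × 452.39 × 2 × 2 = 504.9 kN.
Bearing (8 mm plate, F_u = 400 MPa): end bolts L_c = 44 − 27/2 = 30.5, R_n = min(1.2×30.5×8×400, 2.4×24×8×400) = 117.12 kN/bolt; interior L_c = 85 − 27 = 58, R_n = 184.32 kN/bolt. φR_n = 0.75 × (1×117.12 + 1×184.32) = 226.1 kN.
Block shear: shear path 1×[44+1×85] = 1×129 mm, A_gv = 1032, A_nv = 1×(129 − 1.5×29)×8 = 684 mm²; tension to near edge: (44 − 0.5×29)×8 = 236 mm². R_n = min(0.6×400×684, 0.6×250×1032) + 1.0×400×236 = min(164.16, 154.8) + 94.4 = 249.2 kN. φR_n = 0.75 × 249.2 = 186.9 kN.
Tension yield (gross): A_g = 146×8 = 1168 mm². φR_n = 0.90 × 250 × 1168 = 262.8 kN.
Tension rupture (net): A_n = (146 − 1×29)×8 = 936 mm² (U = 1.0, A_e = A_n). φR_n = 0.75 × 400 × 936 = 280.8 kN.
Governing: min(504.9, 226.1, 186.9, 262.8, 280.8) = 186.9 kN → block shear.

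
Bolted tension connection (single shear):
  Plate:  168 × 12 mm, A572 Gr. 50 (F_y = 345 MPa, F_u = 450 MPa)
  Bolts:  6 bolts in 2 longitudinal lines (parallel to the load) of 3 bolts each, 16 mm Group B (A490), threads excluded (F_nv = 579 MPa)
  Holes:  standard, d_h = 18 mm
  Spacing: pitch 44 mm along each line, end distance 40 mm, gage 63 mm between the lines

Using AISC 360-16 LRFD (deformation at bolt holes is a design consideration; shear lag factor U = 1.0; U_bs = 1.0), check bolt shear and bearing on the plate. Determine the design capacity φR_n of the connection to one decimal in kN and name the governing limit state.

Bolt shear: A_b = π(16)²/4 = 201.06 mm². φR_n = 0.75 × 579 × 201.06 × 6 × 1 = 523.9 kN.
Bearing (12 mm plate, F_u = 450 MPa): end bolts L_c = 40 − 18/2 = 31, R_n = min(1.2×31×12×450, 2.4×16×12×450) = 200.88 kN/bolt; interior L_c = 44 − 18 = 26, R_n = 168.48 kN/bolt. φR_n = 0.75 × (2×200.88 + 4×168.48) = 806.8 kN.
Governing: min(523.9, 806.8) = 523.9 kN → bolt shear.

523.9 kN (bolt shear governs)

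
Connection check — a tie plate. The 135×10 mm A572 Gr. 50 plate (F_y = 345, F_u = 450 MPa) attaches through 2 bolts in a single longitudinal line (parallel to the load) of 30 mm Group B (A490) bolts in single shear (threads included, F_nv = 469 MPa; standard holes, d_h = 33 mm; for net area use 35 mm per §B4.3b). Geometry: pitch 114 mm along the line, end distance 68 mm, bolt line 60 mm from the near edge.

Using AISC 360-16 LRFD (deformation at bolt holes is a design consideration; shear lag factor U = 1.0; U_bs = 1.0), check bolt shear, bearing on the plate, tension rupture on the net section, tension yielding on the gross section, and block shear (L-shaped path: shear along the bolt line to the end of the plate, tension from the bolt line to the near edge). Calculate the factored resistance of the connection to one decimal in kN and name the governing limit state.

337.5 kN (net-section rupture governs)

Bolt shear: A_b = π(30)²/4 = 706.86 mm². φR_n = 0.75 × 469 × 706.86 × 2 × 1 = 497.3 kN.
Bearing (10 mm plate, F_u = 450 MPa): end bolts L_c = 68 − 33/2 = 51.5, R_n = min(1.2×51.5×10×450, 2.4×30×10×450) = 278.1 kN/bolt; interior L_c = 114 − 33 = 81, R_n = 324 kN/bolt. φR_n = 0.75 × (1×278.1 + 1×324) = 451.6 kN.
Tension rupture (net): A_n = (135 − 1×35)×10 = 1000 mm² (U = 1.0, A_e = A_n). φR_n = 0.75 × 450 × 1000 = 337.5 kN.
Tension yield (gross): A_g = 135×10 = 1350 mm². φR_n = 0.90 × 345 × 1350 = 419.2 kN.
Block shear: shear path 1×[68+1×114] = 1×182 mm, A_gv = 1820, A_nv = 1×(182 − 1.5×35)×10 = 1295 mm²; tension to near edge: (60 − 0.5×35)×10 = 425 mm². R_n = min(0.6×450×1295, 0.6×345×1820) + 1.0×450×425 = min(349.65, 376.74) + 191.25 = 540.9 kN. φR_n = 0.75 × 540.9 = 405.7 kN.
Governing: min(497.3, 451.6, 337.5, 419.2, 405.7) = 337.5 kN → net-section rupture.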